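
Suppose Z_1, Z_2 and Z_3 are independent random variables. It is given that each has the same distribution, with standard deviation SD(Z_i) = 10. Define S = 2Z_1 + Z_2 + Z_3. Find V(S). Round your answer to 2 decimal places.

V(Z_i) = (10)² = 100
By independence, V(S) = (2)²V(Z_1) + (1)²V(Z_2) + (1)²V(Z_3)
= (2)²·100 + (1)²·100 + (1)²·100 = 600

600.00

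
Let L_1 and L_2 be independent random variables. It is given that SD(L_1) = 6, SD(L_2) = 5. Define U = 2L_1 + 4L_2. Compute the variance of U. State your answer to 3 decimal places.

544.000

V(L_1) = 36, V(L_2) = 25
By independence, V(U) = (2)²V(L_1) + (4)²V(L_2)
= (2)²·36 + (4)²·25 = 544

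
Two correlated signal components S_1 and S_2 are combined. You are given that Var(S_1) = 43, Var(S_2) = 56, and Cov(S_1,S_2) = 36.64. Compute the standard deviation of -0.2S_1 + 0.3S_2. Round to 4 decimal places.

1.5373

Var(-0.2S_1 + 0.3S_2) = (-0.2)²·Var(S_1) + (0.3)²·Var(S_2) + 2·(-0.2)·(0.3)·Cov(S_1,S_2)
= 0.04·43 + 0.09·56 + -0.12·36.64 = 2.3632
σ(-0.2S_1 + 0.3S_2) = √2.3632 ≈ 1.5373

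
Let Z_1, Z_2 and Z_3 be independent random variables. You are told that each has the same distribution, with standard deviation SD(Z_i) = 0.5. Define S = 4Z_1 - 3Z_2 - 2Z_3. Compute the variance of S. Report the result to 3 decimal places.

V(Z_i) = (0.5)² = 0.25
By independence, V(S) = (4)²V(Z_1) + (-3)²V(Z_2) + (-2)²V(Z_3)
= (4)²·0.25 + (-3)²·0.25 + (-2)²·0.25 = 7.25

7.250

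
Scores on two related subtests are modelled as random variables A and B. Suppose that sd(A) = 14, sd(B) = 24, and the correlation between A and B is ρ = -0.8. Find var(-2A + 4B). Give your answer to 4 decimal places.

var(A) = (14)² = 196;  var(B) = (24)² = 576
Cov(A,B) = ρ·sd(A)·sd(B) = -0.8·14·24 = -268.8
var(-2A + 4B) = (-2)²·var(A) + (4)²·var(B) + 2·(-2)·(4)·Cov(A,B)
= 4·196 + 16·576 + -16·-268.8 = 14300.8

14300.8000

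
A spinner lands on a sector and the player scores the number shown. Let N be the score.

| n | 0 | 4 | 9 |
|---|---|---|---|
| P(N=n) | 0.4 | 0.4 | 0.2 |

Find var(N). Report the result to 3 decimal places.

11.040

E[N] = (0)(0.4) + (4)(0.4) + (9)(0.2) = 3.4
E[N²] = (0)²(0.4) + (4)²(0.4) + (9)²(0.2) = 22.6
var(N) = E[N²] − (E[N])² = 22.6 − (3.4)² = 11.04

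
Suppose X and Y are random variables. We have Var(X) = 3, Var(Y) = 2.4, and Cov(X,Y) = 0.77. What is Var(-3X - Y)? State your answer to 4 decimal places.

34.0200

Var(-3X - Y) = (-3)²·Var(X) + (-1)²·Var(Y) + 2·(-3)·(-1)·Cov(X,Y)
= 9·3 + 1·2.4 + 6·0.77 = 34.02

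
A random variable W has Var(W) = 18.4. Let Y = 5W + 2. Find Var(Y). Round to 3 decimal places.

460.000

Var(5W + 2) = (5)²·Var(W) = 25·18.4 = 460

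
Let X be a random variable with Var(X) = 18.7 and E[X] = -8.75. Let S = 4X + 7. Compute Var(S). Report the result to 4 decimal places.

299.2000

Var(4X + 7) = (4)²·Var(X) = 16·18.7 = 299.2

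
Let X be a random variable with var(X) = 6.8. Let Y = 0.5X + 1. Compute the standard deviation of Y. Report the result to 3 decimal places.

var(0.5X + 1) = (0.5)²·6.8 = 1.7
σ(Y) = √1.7 ≈ 1.304

1.304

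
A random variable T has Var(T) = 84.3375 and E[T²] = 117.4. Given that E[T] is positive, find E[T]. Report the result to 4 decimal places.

(E[T])² = E[T²] − Var(T) = 117.4 − 84.3375 = 33.0625
E[T] = √33.0625 = 5.75

5.7500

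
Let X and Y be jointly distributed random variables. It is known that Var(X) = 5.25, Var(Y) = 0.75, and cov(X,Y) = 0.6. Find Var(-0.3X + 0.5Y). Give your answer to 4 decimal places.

Var(-0.3X + 0.5Y) = (-0.3)²·Var(X) + (0.5)²·Var(Y) + 2·(-0.3)·(0.5)·cov(X,Y)
= 0.09·5.25 + 0.25·0.75 + -0.3·0.6 = 0.48

0.4800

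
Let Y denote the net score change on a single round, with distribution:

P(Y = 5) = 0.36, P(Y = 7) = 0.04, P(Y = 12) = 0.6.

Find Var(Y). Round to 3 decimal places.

E[Y] = (5)(0.36) + (7)(0.04) + (12)(0.6) = 9.28
E[Y²] = (5)²(0.36) + (7)²(0.04) + (12)²(0.6) = 97.36
Var(Y) = E[Y²] − (E[Y])² = 97.36 − (9.28)² = 11.2416

11.242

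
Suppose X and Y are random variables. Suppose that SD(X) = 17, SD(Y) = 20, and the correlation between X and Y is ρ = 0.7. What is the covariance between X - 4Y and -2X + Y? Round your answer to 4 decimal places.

var(X) = (17)² = 289;  var(Y) = (20)² = 400
cov(X,Y) = ρ·SD(X)·SD(Y) = 0.7·17·20 = 238
cov(X - 4Y, -2X + Y) = (1)(-2)var(X) + (-4)(1)var(Y) + [(1)(1) + (-4)(-2)]cov(X,Y)
= -2·289 + -4·400 + 9·238 = -36

-36.0000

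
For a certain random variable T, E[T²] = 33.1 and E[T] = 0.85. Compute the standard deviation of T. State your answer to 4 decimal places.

5.6901

Var(T) = 33.1 − (0.85)² = 32.3775
SD(T) = √32.3775 ≈ 5.6901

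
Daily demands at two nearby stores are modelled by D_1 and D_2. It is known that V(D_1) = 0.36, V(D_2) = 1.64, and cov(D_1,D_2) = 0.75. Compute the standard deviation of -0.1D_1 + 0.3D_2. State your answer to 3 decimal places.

V(-0.1D_1 + 0.3D_2) = (-0.1)²·V(D_1) + (0.3)²·V(D_2) + 2·(-0.1)·(0.3)·cov(D_1,D_2)
= 0.01·0.36 + 0.09·1.64 + -0.06·0.75 = 0.1062
SD(-0.1D_1 + 0.3D_2) = √0.1062 ≈ 0.326

0.326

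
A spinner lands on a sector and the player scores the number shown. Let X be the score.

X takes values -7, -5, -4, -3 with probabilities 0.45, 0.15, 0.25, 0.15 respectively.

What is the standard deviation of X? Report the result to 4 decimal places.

1.5898

E[X] = (-7)(0.45) + (-5)(0.15) + (-4)(0.25) + (-3)(0.15) = -5.35
E[X²] = (-7)²(0.45) + (-5)²(0.15) + (-4)²(0.25) + (-3)²(0.15) = 31.15
Var(X) = E[X²] − (E[X])² = 31.15 − (-5.35)² = 2.5275
SD(X) = √2.5275 ≈ 1.5898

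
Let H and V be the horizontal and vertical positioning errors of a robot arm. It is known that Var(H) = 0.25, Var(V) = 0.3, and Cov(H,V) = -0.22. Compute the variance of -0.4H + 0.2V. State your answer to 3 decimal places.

0.087

Var(-0.4H + 0.2V) = (-0.4)²·Var(H) + (0.2)²·Var(V) + 2·(-0.4)·(0.2)·Cov(H,V)
= 0.16·0.25 + 0.04·0.3 + -0.16·-0.22 = 0.0872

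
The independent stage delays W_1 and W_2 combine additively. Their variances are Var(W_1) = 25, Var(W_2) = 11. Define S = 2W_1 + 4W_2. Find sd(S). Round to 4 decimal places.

By independence, Var(S) = (2)²Var(W_1) + (4)²Var(W_2)
= (2)²·25 + (4)²·11 = 276
sd(S) = √276 ≈ 16.6132

16.6132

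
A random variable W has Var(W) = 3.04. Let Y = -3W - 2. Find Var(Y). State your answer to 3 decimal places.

Var(-3W - 2) = (-3)²·Var(W) = 9·3.04 = 27.36

27.360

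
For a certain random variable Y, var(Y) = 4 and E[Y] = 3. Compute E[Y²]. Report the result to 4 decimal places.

13.0000

E[Y²] = var(Y) + (E[Y])² = 4 + (3)² = 13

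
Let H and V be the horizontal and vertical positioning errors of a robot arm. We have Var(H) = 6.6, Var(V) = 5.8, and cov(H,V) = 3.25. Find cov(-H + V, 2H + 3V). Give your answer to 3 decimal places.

cov(-H + V, 2H + 3V) = (-1)(2)Var(H) + (1)(3)Var(V) + [(-1)(3) + (1)(2)]cov(H,V)
= -2·6.6 + 3·5.8 + -1·3.25 = 0.95

0.950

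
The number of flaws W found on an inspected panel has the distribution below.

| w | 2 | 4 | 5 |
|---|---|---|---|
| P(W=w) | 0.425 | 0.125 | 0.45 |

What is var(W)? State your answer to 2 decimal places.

1.99

E[W] = (2)(0.425) + (4)(0.125) + (5)(0.45) = 3.6
E[W²] = (2)²(0.425) + (4)²(0.125) + (5)²(0.45) = 14.95
var(W) = E[W²] − (E[W])² = 14.95 − (3.6)² = 1.99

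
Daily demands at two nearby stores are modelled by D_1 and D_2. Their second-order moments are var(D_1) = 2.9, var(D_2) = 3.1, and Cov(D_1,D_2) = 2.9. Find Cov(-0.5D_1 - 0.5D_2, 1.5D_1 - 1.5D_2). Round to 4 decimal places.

0.1500

Cov(-0.5D_1 - 0.5D_2, 1.5D_1 - 1.5D_2) = (-0.5)(1.5)var(D_1) + (-0.5)(-1.5)var(D_2) + [(-0.5)(-1.5) + (-0.5)(1.5)]Cov(D_1,D_2)
= -0.75·2.9 + 0.75·3.1 + 0·2.9 = 0.15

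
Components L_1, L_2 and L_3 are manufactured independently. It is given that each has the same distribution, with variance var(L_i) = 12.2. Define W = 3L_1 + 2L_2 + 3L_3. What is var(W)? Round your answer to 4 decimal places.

By independence, var(W) = (3)²var(L_1) + (2)²var(L_2) + (3)²var(L_3)
= (3)²·12.2 + (2)²·12.2 + (3)²·12.2 = 268.4

268.4000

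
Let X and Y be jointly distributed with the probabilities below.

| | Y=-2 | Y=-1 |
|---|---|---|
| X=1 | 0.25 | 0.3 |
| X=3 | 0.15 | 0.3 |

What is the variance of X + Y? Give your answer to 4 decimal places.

E[X] = 1.9,  E[Y] = -1.4,  E[XY] = -2.6
var(X) = 4.6 − (1.9)² = 0.99;  var(Y) = 2.2 − (-1.4)² = 0.24
Cov(X,Y) = -2.6 − (1.9)(-1.4) = 0.06
var(X + Y) = (1)²·0.99 + (1)²·0.24 + 2·(1)·(1)·0.06 = 1.35

1.3500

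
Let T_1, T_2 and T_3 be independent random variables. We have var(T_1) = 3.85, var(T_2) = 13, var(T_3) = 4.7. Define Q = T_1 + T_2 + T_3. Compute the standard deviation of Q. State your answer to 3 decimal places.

4.642

By independence, var(Q) = (1)²var(T_1) + (1)²var(T_2) + (1)²var(T_3)
= (1)²·3.85 + (1)²·13 + (1)²·4.7 = 21.55
SD(Q) = √21.55 ≈ 4.642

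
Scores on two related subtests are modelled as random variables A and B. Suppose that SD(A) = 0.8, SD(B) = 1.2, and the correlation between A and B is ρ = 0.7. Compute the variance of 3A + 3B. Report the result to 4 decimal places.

30.8160

V(A) = (0.8)² = 0.64;  V(B) = (1.2)² = 1.44
cov(A,B) = ρ·SD(A)·SD(B) = 0.7·0.8·1.2 = 0.672
V(3A + 3B) = (3)²·V(A) + (3)²·V(B) + 2·(3)·(3)·cov(A,B)
= 9·0.64 + 9·1.44 + 18·0.672 = 30.816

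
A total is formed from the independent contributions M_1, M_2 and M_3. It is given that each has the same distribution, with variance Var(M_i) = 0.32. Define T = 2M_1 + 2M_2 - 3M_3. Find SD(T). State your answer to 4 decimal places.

2.3324

By independence, Var(T) = (2)²Var(M_1) + (2)²Var(M_2) + (-3)²Var(M_3)
= (2)²·0.32 + (2)²·0.32 + (-3)²·0.32 = 5.44
SD(T) = √5.44 ≈ 2.3324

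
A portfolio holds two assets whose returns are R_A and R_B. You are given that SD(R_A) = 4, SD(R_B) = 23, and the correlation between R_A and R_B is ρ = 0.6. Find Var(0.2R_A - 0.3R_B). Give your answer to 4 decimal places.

41.6260

Var(R_A) = (4)² = 16;  Var(R_B) = (23)² = 529
Cov(R_A,R_B) = ρ·SD(R_A)·SD(R_B) = 0.6·4·23 = 55.2
Var(0.2R_A - 0.3R_B) = (0.2)²·Var(R_A) + (-0.3)²·Var(R_B) + 2·(0.2)·(-0.3)·Cov(R_A,R_B)
= 0.04·16 + 0.09·529 + -0.12·55.2 = 41.626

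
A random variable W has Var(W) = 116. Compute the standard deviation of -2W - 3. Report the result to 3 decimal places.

21.541

Var(-2W - 3) = (-2)²·116 = 464
SD(-2W - 3) = √464 ≈ 21.541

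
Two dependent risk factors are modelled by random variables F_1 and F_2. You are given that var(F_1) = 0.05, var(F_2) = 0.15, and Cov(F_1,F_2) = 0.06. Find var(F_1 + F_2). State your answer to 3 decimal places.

var(F_1 + F_2) = (1)²·var(F_1) + (1)²·var(F_2) + 2·(1)·(1)·Cov(F_1,F_2)
= 1·0.05 + 1·0.15 + 2·0.06 = 0.32

0.320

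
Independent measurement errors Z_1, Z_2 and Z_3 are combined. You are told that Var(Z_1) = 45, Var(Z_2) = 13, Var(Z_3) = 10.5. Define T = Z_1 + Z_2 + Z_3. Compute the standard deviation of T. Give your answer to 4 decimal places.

8.2765

By independence, Var(T) = (1)²Var(Z_1) + (1)²Var(Z_2) + (1)²Var(Z_3)
= (1)²·45 + (1)²·13 + (1)²·10.5 = 68.5
SD(T) = √68.5 ≈ 8.2765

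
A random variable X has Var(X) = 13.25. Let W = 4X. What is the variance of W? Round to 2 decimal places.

Var(4X) = (4)²·Var(X) = 16·13.25 = 212

212.00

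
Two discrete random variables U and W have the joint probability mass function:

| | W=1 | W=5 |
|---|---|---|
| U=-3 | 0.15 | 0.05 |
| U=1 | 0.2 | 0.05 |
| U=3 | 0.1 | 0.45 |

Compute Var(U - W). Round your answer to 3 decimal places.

E[U] = 1.3,  E[W] = 3.2,  E[UW] = 6.3
Var(U) = 7 − (1.3)² = 5.31;  Var(W) = 14.2 − (3.2)² = 3.96
cov(U,W) = 6.3 − (1.3)(3.2) = 2.14
Var(U - W) = (1)²·5.31 + (-1)²·3.96 + 2·(1)·(-1)·2.14 = 4.99

4.990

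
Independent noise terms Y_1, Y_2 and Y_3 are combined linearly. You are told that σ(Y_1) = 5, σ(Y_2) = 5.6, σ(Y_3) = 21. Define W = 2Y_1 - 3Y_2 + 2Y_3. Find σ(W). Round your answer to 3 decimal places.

var(Y_1) = 25, var(Y_2) = 31.36, var(Y_3) = 441
By independence, var(W) = (2)²var(Y_1) + (-3)²var(Y_2) + (2)²var(Y_3)
= (2)²·25 + (-3)²·31.36 + (2)²·441 = 2146.24
σ(W) = √2146.24 ≈ 46.328

46.328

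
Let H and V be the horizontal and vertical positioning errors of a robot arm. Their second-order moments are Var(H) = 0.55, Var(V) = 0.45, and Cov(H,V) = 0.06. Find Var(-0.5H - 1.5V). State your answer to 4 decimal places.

1.2400

Var(-0.5H - 1.5V) = (-0.5)²·Var(H) + (-1.5)²·Var(V) + 2·(-0.5)·(-1.5)·Cov(H,V)
= 0.25·0.55 + 2.25·0.45 + 1.5·0.06 = 1.24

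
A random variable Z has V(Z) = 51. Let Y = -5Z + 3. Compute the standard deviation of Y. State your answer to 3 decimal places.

V(-5Z + 3) = (-5)²·51 = 1275
sd(Y) = √1275 ≈ 35.707

35.707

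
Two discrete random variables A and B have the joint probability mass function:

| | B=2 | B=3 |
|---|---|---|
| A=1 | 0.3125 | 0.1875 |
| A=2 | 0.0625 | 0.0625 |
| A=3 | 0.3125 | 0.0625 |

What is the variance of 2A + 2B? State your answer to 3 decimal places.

3.609

E[A] = 1.875,  E[B] = 2.3125,  E[AB] = 4.25
Var(A) = 4.375 − (1.875)² = 0.859375;  Var(B) = 5.5625 − (2.3125)² = 0.21484375
cov(A,B) = 4.25 − (1.875)(2.3125) = -0.0859375
Var(2A + 2B) = (2)²·0.859375 + (2)²·0.21484375 + 2·(2)·(2)·-0.0859375 = 3.609375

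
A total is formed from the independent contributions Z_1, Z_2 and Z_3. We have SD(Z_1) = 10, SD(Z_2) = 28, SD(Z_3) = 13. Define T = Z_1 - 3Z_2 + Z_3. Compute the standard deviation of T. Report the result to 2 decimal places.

V(Z_1) = 100, V(Z_2) = 784, V(Z_3) = 169
By independence, V(T) = (1)²V(Z_1) + (-3)²V(Z_2) + (1)²V(Z_3)
= (1)²·100 + (-3)²·784 + (1)²·169 = 7325
SD(T) = √7325 ≈ 85.59

85.59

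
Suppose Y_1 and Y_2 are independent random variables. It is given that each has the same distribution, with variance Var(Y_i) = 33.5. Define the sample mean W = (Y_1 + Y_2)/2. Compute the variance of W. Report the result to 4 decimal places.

16.7500

By independence, Var(W) = (0.5)²Var(Y_1) + (0.5)²Var(Y_2)
= (0.5)²·33.5 + (0.5)²·33.5 = 16.75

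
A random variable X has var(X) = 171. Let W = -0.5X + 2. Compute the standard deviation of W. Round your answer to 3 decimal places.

6.538

var(-0.5X + 2) = (-0.5)²·171 = 42.75
sd(W) = √42.75 ≈ 6.538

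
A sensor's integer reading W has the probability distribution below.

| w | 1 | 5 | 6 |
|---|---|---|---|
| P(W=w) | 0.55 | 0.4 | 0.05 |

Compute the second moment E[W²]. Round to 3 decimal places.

E[W²] = (1)²(0.55) + (5)²(0.4) + (6)²(0.05) = 12.35

12.350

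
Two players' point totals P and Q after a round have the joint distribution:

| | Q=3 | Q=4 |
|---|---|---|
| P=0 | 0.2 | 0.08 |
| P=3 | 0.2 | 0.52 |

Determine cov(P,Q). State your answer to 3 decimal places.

0.264

E[P] = 2.16,  E[Q] = 3.6
E[PQ] = 8.04
cov(P,Q) = E[PQ] − E[P]E[Q] = 8.04 − (2.16)(3.6) = 0.264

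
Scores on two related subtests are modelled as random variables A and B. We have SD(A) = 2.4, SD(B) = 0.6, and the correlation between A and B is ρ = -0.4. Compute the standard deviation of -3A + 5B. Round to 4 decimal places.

8.8386

Var(A) = (2.4)² = 5.76;  Var(B) = (0.6)² = 0.36
Cov(A,B) = ρ·SD(A)·SD(B) = -0.4·2.4·0.6 = -0.576
Var(-3A + 5B) = (-3)²·Var(A) + (5)²·Var(B) + 2·(-3)·(5)·Cov(A,B)
= 9·5.76 + 25·0.36 + -30·-0.576 = 78.12
SD(-3A + 5B) = √78.12 ≈ 8.8386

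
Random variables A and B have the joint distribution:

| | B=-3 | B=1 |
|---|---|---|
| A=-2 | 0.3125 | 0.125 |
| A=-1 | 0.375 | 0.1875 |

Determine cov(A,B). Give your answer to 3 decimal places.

0.047

E[A] = -1.4375,  E[B] = -1.75
E[AB] = 2.5625
cov(A,B) = E[AB] − E[A]E[B] = 2.5625 − (-1.4375)(-1.75) = 0.046875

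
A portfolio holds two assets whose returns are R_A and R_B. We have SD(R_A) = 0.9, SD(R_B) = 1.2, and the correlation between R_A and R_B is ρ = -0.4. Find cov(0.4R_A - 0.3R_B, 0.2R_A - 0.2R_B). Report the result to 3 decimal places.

V(R_A) = (0.9)² = 0.81;  V(R_B) = (1.2)² = 1.44
cov(R_A,R_B) = ρ·SD(R_A)·SD(R_B) = -0.4·0.9·1.2 = -0.432
cov(0.4R_A - 0.3R_B, 0.2R_A - 0.2R_B) = (0.4)(0.2)V(R_A) + (-0.3)(-0.2)V(R_B) + [(0.4)(-0.2) + (-0.3)(0.2)]cov(R_A,R_B)
= 0.08·0.81 + 0.06·1.44 + -0.14·-0.432 = 0.21168

0.212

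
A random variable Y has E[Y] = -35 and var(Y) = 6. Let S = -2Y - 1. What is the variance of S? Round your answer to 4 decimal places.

24.0000

var(-2Y - 1) = (-2)²·var(Y) = 4·6 = 24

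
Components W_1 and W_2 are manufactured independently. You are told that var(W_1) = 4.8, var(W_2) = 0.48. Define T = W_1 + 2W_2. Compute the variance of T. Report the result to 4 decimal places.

By independence, var(T) = (1)²var(W_1) + (2)²var(W_2)
= (1)²·4.8 + (2)²·0.48 = 6.72

6.7200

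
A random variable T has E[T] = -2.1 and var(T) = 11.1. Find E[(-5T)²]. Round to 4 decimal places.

387.7500

E[-5T] = -5·-2.1 = 10.5
var(-5T) = (-5)²·11.1 = 277.5
E[(-5T)²] = var((-5T)) + (E[(-5T)])² = 277.5 + (10.5)² = 387.75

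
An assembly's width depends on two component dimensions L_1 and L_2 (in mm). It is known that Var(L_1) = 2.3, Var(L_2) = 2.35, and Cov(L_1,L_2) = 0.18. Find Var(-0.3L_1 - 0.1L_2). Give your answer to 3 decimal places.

Var(-0.3L_1 - 0.1L_2) = (-0.3)²·Var(L_1) + (-0.1)²·Var(L_2) + 2·(-0.3)·(-0.1)·Cov(L_1,L_2)
= 0.09·2.3 + 0.01·2.35 + 0.06·0.18 = 0.2413

0.241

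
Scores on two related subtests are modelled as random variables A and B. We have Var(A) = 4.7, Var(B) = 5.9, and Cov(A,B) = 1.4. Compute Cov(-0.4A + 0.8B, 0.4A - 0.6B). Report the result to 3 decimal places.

Cov(-0.4A + 0.8B, 0.4A - 0.6B) = (-0.4)(0.4)Var(A) + (0.8)(-0.6)Var(B) + [(-0.4)(-0.6) + (0.8)(0.4)]Cov(A,B)
= -0.16·4.7 + -0.48·5.9 + 0.56·1.4 = -2.8

-2.800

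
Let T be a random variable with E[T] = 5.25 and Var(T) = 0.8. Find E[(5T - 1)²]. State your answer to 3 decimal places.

E[5T - 1] = 5·5.25 − 1 = 25.25
Var(5T - 1) = (5)²·0.8 = 20
E[(5T - 1)²] = Var((5T - 1)) + (E[(5T - 1)])² = 20 + (25.25)² = 657.5625

657.563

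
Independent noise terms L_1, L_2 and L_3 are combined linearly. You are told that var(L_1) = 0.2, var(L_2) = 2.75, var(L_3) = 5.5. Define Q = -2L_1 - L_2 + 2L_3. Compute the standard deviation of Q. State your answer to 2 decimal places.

By independence, var(Q) = (-2)²var(L_1) + (-1)²var(L_2) + (2)²var(L_3)
= (-2)²·0.2 + (-1)²·2.75 + (2)²·5.5 = 25.55
SD(Q) = √25.55 ≈ 5.05

5.05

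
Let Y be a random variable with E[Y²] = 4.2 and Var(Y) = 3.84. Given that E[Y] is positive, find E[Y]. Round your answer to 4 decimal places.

(E[Y])² = E[Y²] − Var(Y) = 4.2 − 3.84 = 0.36
E[Y] = √0.36 = 0.6

0.6000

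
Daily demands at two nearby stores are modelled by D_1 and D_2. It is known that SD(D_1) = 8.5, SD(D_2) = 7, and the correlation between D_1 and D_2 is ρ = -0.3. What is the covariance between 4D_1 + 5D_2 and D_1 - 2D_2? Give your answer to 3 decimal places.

V(D_1) = (8.5)² = 72.25;  V(D_2) = (7)² = 49
Cov(D_1,D_2) = ρ·SD(D_1)·SD(D_2) = -0.3·8.5·7 = -17.85
Cov(4D_1 + 5D_2, D_1 - 2D_2) = (4)(1)V(D_1) + (5)(-2)V(D_2) + [(4)(-2) + (5)(1)]Cov(D_1,D_2)
= 4·72.25 + -10·49 + -3·-17.85 = -147.45

-147.450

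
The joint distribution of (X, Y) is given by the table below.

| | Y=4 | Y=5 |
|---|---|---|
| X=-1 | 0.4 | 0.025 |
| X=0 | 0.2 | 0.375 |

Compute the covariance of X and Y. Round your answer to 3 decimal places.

0.145

E[X] = -0.425,  E[Y] = 4.4
E[XY] = -1.725
Cov(X,Y) = E[XY] − E[X]E[Y] = -1.725 − (-0.425)(4.4) = 0.145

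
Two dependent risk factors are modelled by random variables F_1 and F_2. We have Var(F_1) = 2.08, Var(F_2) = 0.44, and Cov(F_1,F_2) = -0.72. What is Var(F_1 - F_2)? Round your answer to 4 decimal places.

3.9600

Var(F_1 - F_2) = (1)²·Var(F_1) + (-1)²·Var(F_2) + 2·(1)·(-1)·Cov(F_1,F_2)
= 1·2.08 + 1·0.44 + -2·-0.72 = 3.96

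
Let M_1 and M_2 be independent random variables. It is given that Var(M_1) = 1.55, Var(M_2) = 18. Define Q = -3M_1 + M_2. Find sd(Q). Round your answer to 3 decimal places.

By independence, Var(Q) = (-3)²Var(M_1) + (1)²Var(M_2)
= (-3)²·1.55 + (1)²·18 = 31.95
sd(Q) = √31.95 ≈ 5.652

5.652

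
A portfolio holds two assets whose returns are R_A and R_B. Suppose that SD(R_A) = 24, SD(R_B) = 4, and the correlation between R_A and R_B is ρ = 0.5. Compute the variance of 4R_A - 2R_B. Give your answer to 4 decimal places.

8512.0000

var(R_A) = (24)² = 576;  var(R_B) = (4)² = 16
Cov(R_A,R_B) = ρ·SD(R_A)·SD(R_B) = 0.5·24·4 = 48
var(4R_A - 2R_B) = (4)²·var(R_A) + (-2)²·var(R_B) + 2·(4)·(-2)·Cov(R_A,R_B)
= 16·576 + 4·16 + -16·48 = 8512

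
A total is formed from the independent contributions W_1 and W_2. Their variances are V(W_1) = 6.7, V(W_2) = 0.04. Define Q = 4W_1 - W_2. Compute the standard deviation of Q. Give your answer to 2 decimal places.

By independence, V(Q) = (4)²V(W_1) + (-1)²V(W_2)
= (4)²·6.7 + (-1)²·0.04 = 107.24
sd(Q) = √107.24 ≈ 10.36

10.36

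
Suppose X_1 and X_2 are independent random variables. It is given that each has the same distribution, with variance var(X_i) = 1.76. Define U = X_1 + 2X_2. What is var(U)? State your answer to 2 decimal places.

8.80

By independence, var(U) = (1)²var(X_1) + (2)²var(X_2)
= (1)²·1.76 + (2)²·1.76 = 8.8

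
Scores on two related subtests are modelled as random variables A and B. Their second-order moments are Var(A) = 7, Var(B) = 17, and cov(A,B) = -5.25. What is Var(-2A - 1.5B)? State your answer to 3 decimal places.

34.750

Var(-2A - 1.5B) = (-2)²·Var(A) + (-1.5)²·Var(B) + 2·(-2)·(-1.5)·cov(A,B)
= 4·7 + 2.25·17 + 6·-5.25 = 34.75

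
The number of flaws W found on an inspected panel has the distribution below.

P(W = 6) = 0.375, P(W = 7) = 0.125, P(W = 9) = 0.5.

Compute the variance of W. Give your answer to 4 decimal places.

E[W] = (6)(0.375) + (7)(0.125) + (9)(0.5) = 7.625
E[W²] = (6)²(0.375) + (7)²(0.125) + (9)²(0.5) = 60.125
Var(W) = E[W²] − (E[W])² = 60.125 − (7.625)² = 1.984375

1.9844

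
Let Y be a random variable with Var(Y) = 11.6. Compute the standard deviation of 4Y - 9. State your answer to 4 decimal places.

Var(4Y - 9) = (4)²·11.6 = 185.6
SD(4Y - 9) = √185.6 ≈ 13.6235

13.6235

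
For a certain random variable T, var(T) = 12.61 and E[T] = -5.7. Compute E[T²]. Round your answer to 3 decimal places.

E[T²] = var(T) + (E[T])² = 12.61 + (-5.7)² = 45.1

45.100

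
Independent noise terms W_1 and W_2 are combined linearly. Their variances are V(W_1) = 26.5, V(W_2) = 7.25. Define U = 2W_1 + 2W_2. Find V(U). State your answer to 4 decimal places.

135.0000

By independence, V(U) = (2)²V(W_1) + (2)²V(W_2)
= (2)²·26.5 + (2)²·7.25 = 135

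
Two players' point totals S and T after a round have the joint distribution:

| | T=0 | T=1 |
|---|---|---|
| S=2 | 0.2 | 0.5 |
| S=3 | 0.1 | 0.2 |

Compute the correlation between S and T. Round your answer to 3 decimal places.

E[S] = 2.3,  E[T] = 0.7
E[ST] = 1.6
Cov(S,T) = E[ST] − E[S]E[T] = 1.6 − (2.3)(0.7) = -0.01
Var(S) = 0.21,  Var(T) = 0.21
ρ = -0.01 / √(0.21·0.21) ≈ -0.048

-0.048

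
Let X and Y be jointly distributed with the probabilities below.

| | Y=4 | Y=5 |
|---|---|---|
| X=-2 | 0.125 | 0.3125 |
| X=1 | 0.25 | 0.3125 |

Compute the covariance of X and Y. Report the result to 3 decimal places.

E[X] = -0.3125,  E[Y] = 4.625
E[XY] = -1.5625
Cov(X,Y) = E[XY] − E[X]E[Y] = -1.5625 − (-0.3125)(4.625) = -0.1171875

-0.117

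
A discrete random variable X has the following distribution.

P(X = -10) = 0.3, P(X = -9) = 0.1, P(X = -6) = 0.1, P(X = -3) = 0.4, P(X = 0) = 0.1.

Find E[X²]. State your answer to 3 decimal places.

45.300

E[X²] = (-10)²(0.3) + (-9)²(0.1) + (-6)²(0.1) + (-3)²(0.4) + (0)²(0.1) = 45.3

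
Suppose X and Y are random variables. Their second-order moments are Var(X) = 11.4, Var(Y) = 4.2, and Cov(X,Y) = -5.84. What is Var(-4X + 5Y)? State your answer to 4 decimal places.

Var(-4X + 5Y) = (-4)²·Var(X) + (5)²·Var(Y) + 2·(-4)·(5)·Cov(X,Y)
= 16·11.4 + 25·4.2 + -40·-5.84 = 521

521.0000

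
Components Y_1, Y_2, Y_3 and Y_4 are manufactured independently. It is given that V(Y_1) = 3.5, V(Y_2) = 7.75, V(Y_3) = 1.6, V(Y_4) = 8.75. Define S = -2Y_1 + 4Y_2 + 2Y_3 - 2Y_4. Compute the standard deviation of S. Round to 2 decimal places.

By independence, V(S) = (-2)²V(Y_1) + (4)²V(Y_2) + (2)²V(Y_3) + (-2)²V(Y_4)
= (-2)²·3.5 + (4)²·7.75 + (2)²·1.6 + (-2)²·8.75 = 179.4
SD(S) = √179.4 ≈ 13.39

13.39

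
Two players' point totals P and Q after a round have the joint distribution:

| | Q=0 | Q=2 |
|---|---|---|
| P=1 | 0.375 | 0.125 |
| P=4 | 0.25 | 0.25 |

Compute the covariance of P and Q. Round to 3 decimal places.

E[P] = 2.5,  E[Q] = 0.75
E[PQ] = 2.25
Cov(P,Q) = E[PQ] − E[P]E[Q] = 2.25 − (2.5)(0.75) = 0.375

0.375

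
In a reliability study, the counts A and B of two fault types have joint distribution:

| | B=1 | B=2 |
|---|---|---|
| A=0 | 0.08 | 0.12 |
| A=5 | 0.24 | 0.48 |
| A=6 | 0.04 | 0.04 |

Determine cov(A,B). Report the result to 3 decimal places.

E[A] = 4.08,  E[B] = 1.64
E[AB] = 6.72
cov(A,B) = E[AB] − E[A]E[B] = 6.72 − (4.08)(1.64) = 0.0288

0.029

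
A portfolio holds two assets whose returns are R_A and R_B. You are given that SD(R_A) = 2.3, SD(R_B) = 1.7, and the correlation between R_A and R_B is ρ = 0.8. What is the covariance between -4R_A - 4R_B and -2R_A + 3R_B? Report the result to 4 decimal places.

var(R_A) = (2.3)² = 5.29;  var(R_B) = (1.7)² = 2.89
Cov(R_A,R_B) = ρ·SD(R_A)·SD(R_B) = 0.8·2.3·1.7 = 3.128
Cov(-4R_A - 4R_B, -2R_A + 3R_B) = (-4)(-2)var(R_A) + (-4)(3)var(R_B) + [(-4)(3) + (-4)(-2)]Cov(R_A,R_B)
= 8·5.29 + -12·2.89 + -4·3.128 = -4.872

-4.8720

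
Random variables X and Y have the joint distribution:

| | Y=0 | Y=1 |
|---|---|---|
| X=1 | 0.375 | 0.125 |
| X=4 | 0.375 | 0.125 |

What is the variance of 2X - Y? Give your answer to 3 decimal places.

E[X] = 2.5,  E[Y] = 0.25,  E[XY] = 0.625
V(X) = 8.5 − (2.5)² = 2.25;  V(Y) = 0.25 − (0.25)² = 0.1875
Cov(X,Y) = 0.625 − (2.5)(0.25) = 0
V(2X - Y) = (2)²·2.25 + (-1)²·0.1875 + 2·(2)·(-1)·0 = 9.1875

9.188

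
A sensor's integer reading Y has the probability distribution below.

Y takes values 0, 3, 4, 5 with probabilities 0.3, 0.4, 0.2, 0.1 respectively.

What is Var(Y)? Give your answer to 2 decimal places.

E[Y] = (0)(0.3) + (3)(0.4) + (4)(0.2) + (5)(0.1) = 2.5
E[Y²] = (0)²(0.3) + (3)²(0.4) + (4)²(0.2) + (5)²(0.1) = 9.3
Var(Y) = E[Y²] − (E[Y])² = 9.3 − (2.5)² = 3.05

3.05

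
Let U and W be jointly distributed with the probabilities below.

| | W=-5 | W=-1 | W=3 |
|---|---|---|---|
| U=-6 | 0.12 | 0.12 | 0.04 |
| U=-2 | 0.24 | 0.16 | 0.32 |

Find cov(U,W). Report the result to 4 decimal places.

E[U] = -3.12,  E[W] = -1
E[UW] = 4.4
cov(U,W) = E[UW] − E[U]E[W] = 4.4 − (-3.12)(-1) = 1.28

1.2800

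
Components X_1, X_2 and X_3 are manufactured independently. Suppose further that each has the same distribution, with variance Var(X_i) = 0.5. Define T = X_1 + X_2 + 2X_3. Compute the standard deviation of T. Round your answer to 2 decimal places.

By independence, Var(T) = (1)²Var(X_1) + (1)²Var(X_2) + (2)²Var(X_3)
= (1)²·0.5 + (1)²·0.5 + (2)²·0.5 = 3
σ(T) = √3 ≈ 1.73

1.73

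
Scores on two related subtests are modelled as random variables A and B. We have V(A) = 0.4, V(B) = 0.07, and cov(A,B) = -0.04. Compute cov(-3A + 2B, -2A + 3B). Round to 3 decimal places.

3.340

cov(-3A + 2B, -2A + 3B) = (-3)(-2)V(A) + (2)(3)V(B) + [(-3)(3) + (2)(-2)]cov(A,B)
= 6·0.4 + 6·0.07 + -13·-0.04 = 3.34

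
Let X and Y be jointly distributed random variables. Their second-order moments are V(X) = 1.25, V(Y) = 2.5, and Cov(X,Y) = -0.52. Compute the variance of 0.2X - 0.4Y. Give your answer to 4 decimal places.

V(0.2X - 0.4Y) = (0.2)²·V(X) + (-0.4)²·V(Y) + 2·(0.2)·(-0.4)·Cov(X,Y)
= 0.04·1.25 + 0.16·2.5 + -0.16·-0.52 = 0.5332

0.5332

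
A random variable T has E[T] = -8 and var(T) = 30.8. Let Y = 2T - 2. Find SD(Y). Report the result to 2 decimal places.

11.10

var(2T - 2) = (2)²·30.8 = 123.2
SD(Y) = √123.2 ≈ 11.10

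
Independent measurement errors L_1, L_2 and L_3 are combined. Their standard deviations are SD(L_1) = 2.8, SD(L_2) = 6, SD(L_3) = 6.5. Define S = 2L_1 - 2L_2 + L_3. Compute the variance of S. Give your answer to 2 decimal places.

Var(L_1) = 7.84, Var(L_2) = 36, Var(L_3) = 42.25
By independence, Var(S) = (2)²Var(L_1) + (-2)²Var(L_2) + (1)²Var(L_3)
= (2)²·7.84 + (-2)²·36 + (1)²·42.25 = 217.61

217.61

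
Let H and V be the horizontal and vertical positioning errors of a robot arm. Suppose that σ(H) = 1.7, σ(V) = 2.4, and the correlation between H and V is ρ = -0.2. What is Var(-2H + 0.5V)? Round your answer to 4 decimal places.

14.6320

Var(H) = (1.7)² = 2.89;  Var(V) = (2.4)² = 5.76
Cov(H,V) = ρ·σ(H)·σ(V) = -0.2·1.7·2.4 = -0.816
Var(-2H + 0.5V) = (-2)²·Var(H) + (0.5)²·Var(V) + 2·(-2)·(0.5)·Cov(H,V)
= 4·2.89 + 0.25·5.76 + -2·-0.816 = 14.632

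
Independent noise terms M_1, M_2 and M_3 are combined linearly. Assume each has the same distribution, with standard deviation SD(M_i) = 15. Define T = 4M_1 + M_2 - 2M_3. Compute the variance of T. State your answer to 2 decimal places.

4725.00

Var(M_i) = (15)² = 225
By independence, Var(T) = (4)²Var(M_1) + (1)²Var(M_2) + (-2)²Var(M_3)
= (4)²·225 + (1)²·225 + (-2)²·225 = 4725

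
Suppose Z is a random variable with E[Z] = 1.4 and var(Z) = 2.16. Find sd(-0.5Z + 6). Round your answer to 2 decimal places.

0.73

var(-0.5Z + 6) = (-0.5)²·2.16 = 0.54
sd(-0.5Z + 6) = √0.54 ≈ 0.73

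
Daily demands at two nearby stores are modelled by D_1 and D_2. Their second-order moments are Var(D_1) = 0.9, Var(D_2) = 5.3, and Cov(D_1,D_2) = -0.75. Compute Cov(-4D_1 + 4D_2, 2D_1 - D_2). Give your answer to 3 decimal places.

-37.400

Cov(-4D_1 + 4D_2, 2D_1 - D_2) = (-4)(2)Var(D_1) + (4)(-1)Var(D_2) + [(-4)(-1) + (4)(2)]Cov(D_1,D_2)
= -8·0.9 + -4·5.3 + 12·-0.75 = -37.4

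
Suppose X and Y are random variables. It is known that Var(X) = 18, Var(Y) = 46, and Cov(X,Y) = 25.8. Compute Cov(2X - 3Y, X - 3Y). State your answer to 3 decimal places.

217.800

Cov(2X - 3Y, X - 3Y) = (2)(1)Var(X) + (-3)(-3)Var(Y) + [(2)(-3) + (-3)(1)]Cov(X,Y)
= 2·18 + 9·46 + -9·25.8 = 217.8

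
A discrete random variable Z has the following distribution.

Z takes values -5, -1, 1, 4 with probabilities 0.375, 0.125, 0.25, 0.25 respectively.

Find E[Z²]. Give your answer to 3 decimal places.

13.750

E[Z²] = (-5)²(0.375) + (-1)²(0.125) + (1)²(0.25) + (4)²(0.25) = 13.75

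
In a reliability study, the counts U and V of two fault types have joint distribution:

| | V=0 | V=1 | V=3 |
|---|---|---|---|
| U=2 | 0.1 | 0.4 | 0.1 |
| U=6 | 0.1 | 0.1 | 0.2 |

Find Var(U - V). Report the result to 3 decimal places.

E[U] = 3.6,  E[V] = 1.4,  E[UV] = 5.6
Var(U) = 16.8 − (3.6)² = 3.84;  Var(V) = 3.2 − (1.4)² = 1.24
cov(U,V) = 5.6 − (3.6)(1.4) = 0.56
Var(U - V) = (1)²·3.84 + (-1)²·1.24 + 2·(1)·(-1)·0.56 = 3.96

3.960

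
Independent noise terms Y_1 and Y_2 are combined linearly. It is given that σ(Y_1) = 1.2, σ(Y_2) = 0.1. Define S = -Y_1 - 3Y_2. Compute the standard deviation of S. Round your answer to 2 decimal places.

1.24

V(Y_1) = 1.44, V(Y_2) = 0.01
By independence, V(S) = (-1)²V(Y_1) + (-3)²V(Y_2)
= (-1)²·1.44 + (-3)²·0.01 = 1.53
σ(S) = √1.53 ≈ 1.24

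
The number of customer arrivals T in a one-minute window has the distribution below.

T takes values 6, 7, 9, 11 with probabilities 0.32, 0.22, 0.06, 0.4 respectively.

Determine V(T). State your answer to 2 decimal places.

E[T] = (6)(0.32) + (7)(0.22) + (9)(0.06) + (11)(0.4) = 8.4
E[T²] = (6)²(0.32) + (7)²(0.22) + (9)²(0.06) + (11)²(0.4) = 75.56
V(T) = E[T²] − (E[T])² = 75.56 − (8.4)² = 5

5.00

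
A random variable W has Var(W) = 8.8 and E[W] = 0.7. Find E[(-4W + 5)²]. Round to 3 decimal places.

145.640

E[-4W + 5] = -4·0.7 + 5 = 2.2
Var(-4W + 5) = (-4)²·8.8 = 140.8
E[(-4W + 5)²] = Var((-4W + 5)) + (E[(-4W + 5)])² = 140.8 + (2.2)² = 145.64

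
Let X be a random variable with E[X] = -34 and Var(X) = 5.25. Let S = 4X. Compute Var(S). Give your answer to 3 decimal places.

Var(4X) = (4)²·Var(X) = 16·5.25 = 84

84.000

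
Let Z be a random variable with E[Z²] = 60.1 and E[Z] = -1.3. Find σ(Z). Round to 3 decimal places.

7.643

V(Z) = 60.1 − (-1.3)² = 58.41
σ(Z) = √58.41 ≈ 7.643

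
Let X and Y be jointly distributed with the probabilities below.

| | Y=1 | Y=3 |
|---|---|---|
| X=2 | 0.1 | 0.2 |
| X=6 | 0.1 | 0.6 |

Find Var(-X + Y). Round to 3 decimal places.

E[X] = 4.8,  E[Y] = 2.6,  E[XY] = 12.8
Var(X) = 26.4 − (4.8)² = 3.36;  Var(Y) = 7.4 − (2.6)² = 0.64
Cov(X,Y) = 12.8 − (4.8)(2.6) = 0.32
Var(-X + Y) = (-1)²·3.36 + (1)²·0.64 + 2·(-1)·(1)·0.32 = 3.36

3.360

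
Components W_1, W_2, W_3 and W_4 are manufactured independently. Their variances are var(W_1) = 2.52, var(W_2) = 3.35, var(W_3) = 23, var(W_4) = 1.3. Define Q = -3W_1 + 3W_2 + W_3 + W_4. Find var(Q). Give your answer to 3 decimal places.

By independence, var(Q) = (-3)²var(W_1) + (3)²var(W_2) + (1)²var(W_3) + (1)²var(W_4)
= (-3)²·2.52 + (3)²·3.35 + (1)²·23 + (1)²·1.3 = 77.13

77.130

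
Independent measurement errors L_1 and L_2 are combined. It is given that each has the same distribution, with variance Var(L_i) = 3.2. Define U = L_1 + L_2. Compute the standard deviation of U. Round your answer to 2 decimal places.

By independence, Var(U) = (1)²Var(L_1) + (1)²Var(L_2)
= (1)²·3.2 + (1)²·3.2 = 6.4
σ(U) = √6.4 ≈ 2.53

2.53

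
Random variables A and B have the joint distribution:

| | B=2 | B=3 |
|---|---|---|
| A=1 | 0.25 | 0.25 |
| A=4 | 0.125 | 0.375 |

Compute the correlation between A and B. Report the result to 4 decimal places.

0.2582

E[A] = 2.5,  E[B] = 2.625
E[AB] = 6.75
Cov(A,B) = E[AB] − E[A]E[B] = 6.75 − (2.5)(2.625) = 0.1875
Var(A) = 2.25,  Var(B) = 0.234375
ρ = 0.1875 / √(2.25·0.234375) ≈ 0.2582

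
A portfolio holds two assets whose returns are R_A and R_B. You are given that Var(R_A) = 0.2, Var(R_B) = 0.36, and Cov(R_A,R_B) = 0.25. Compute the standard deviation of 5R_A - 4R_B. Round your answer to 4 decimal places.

0.8718

Var(5R_A - 4R_B) = (5)²·Var(R_A) + (-4)²·Var(R_B) + 2·(5)·(-4)·Cov(R_A,R_B)
= 25·0.2 + 16·0.36 + -40·0.25 = 0.76
σ(5R_A - 4R_B) = √0.76 ≈ 0.8718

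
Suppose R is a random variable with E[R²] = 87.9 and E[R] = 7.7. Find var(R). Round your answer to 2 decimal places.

28.61

var(R) = 87.9 − (7.7)² = 28.61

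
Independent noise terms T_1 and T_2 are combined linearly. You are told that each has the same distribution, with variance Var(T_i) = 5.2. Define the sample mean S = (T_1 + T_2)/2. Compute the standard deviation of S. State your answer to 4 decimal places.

By independence, Var(S) = (0.5)²Var(T_1) + (0.5)²Var(T_2)
= (0.5)²·5.2 + (0.5)²·5.2 = 2.6
SD(S) = √2.6 ≈ 1.6125

1.6125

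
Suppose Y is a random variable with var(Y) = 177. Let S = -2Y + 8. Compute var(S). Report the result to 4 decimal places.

708.0000

var(-2Y + 8) = (-2)²·var(Y) = 4·177 = 708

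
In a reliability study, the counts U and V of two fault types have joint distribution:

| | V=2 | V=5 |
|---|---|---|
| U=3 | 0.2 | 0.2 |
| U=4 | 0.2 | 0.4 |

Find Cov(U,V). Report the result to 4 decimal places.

0.1200

E[U] = 3.6,  E[V] = 3.8
E[UV] = 13.8
Cov(U,V) = E[UV] − E[U]E[V] = 13.8 − (3.6)(3.8) = 0.12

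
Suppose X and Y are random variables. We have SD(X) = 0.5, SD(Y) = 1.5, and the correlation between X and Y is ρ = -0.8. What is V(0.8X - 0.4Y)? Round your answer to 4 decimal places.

0.9040

V(X) = (0.5)² = 0.25;  V(Y) = (1.5)² = 2.25
cov(X,Y) = ρ·SD(X)·SD(Y) = -0.8·0.5·1.5 = -0.6
V(0.8X - 0.4Y) = (0.8)²·V(X) + (-0.4)²·V(Y) + 2·(0.8)·(-0.4)·cov(X,Y)
= 0.64·0.25 + 0.16·2.25 + -0.64·-0.6 = 0.904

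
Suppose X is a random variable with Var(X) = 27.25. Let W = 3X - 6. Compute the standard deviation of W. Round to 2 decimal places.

Var(3X - 6) = (3)²·27.25 = 245.25
σ(W) = √245.25 ≈ 15.66

15.66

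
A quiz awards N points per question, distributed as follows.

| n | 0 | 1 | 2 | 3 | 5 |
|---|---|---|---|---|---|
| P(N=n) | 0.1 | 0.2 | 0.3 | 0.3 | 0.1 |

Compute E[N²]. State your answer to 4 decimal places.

E[N²] = (0)²(0.1) + (1)²(0.2) + (2)²(0.3) + (3)²(0.3) + (5)²(0.1) = 6.6

6.6000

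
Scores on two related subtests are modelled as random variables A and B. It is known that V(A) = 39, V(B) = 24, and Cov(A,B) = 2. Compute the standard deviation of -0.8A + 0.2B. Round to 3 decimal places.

5.028

V(-0.8A + 0.2B) = (-0.8)²·V(A) + (0.2)²·V(B) + 2·(-0.8)·(0.2)·Cov(A,B)
= 0.64·39 + 0.04·24 + -0.32·2 = 25.28
SD(-0.8A + 0.2B) = √25.28 ≈ 5.028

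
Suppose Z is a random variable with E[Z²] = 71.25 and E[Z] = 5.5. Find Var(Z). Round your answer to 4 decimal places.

Var(Z) = 71.25 − (5.5)² = 41

41.0000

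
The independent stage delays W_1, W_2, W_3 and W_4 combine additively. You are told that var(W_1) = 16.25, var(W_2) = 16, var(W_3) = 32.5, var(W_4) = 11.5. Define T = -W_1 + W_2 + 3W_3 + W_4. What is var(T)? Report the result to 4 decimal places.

336.2500

By independence, var(T) = (-1)²var(W_1) + (1)²var(W_2) + (3)²var(W_3) + (1)²var(W_4)
= (-1)²·16.25 + (1)²·16 + (3)²·32.5 + (1)²·11.5 = 336.25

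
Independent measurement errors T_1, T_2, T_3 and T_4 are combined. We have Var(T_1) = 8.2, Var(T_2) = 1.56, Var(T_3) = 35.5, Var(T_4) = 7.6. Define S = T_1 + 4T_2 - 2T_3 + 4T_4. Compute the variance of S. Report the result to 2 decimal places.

296.76

By independence, Var(S) = (1)²Var(T_1) + (4)²Var(T_2) + (-2)²Var(T_3) + (4)²Var(T_4)
= (1)²·8.2 + (4)²·1.56 + (-2)²·35.5 + (4)²·7.6 = 296.76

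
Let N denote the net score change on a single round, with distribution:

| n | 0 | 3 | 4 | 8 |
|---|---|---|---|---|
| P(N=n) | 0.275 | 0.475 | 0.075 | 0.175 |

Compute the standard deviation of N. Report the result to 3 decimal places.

2.629

E[N] = (0)(0.275) + (3)(0.475) + (4)(0.075) + (8)(0.175) = 3.125
E[N²] = (0)²(0.275) + (3)²(0.475) + (4)²(0.075) + (8)²(0.175) = 16.675
V(N) = E[N²] − (E[N])² = 16.675 − (3.125)² = 6.909375
SD(N) = √6.909375 ≈ 2.629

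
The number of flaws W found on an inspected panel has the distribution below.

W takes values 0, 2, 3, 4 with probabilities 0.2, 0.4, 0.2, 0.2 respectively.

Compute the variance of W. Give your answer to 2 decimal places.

E[W] = (0)(0.2) + (2)(0.4) + (3)(0.2) + (4)(0.2) = 2.2
E[W²] = (0)²(0.2) + (2)²(0.4) + (3)²(0.2) + (4)²(0.2) = 6.6
V(W) = E[W²] − (E[W])² = 6.6 − (2.2)² = 1.76

1.76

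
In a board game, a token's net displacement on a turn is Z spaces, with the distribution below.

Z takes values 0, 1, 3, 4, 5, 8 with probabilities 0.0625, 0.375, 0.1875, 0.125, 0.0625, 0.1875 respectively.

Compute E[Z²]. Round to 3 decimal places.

17.625

E[Z²] = (0)²(0.0625) + (1)²(0.375) + (3)²(0.1875) + (4)²(0.125) + (5)²(0.0625) + (8)²(0.1875) = 17.625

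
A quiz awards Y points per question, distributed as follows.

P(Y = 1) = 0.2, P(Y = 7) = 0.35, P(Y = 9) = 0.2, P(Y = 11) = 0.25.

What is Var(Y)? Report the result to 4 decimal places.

11.9600

E[Y] = (1)(0.2) + (7)(0.35) + (9)(0.2) + (11)(0.25) = 7.2
E[Y²] = (1)²(0.2) + (7)²(0.35) + (9)²(0.2) + (11)²(0.25) = 63.8
Var(Y) = E[Y²] − (E[Y])² = 63.8 − (7.2)² = 11.96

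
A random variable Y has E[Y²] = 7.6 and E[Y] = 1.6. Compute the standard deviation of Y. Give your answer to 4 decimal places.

2.2450

Var(Y) = 7.6 − (1.6)² = 5.04
sd(Y) = √5.04 ≈ 2.2450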